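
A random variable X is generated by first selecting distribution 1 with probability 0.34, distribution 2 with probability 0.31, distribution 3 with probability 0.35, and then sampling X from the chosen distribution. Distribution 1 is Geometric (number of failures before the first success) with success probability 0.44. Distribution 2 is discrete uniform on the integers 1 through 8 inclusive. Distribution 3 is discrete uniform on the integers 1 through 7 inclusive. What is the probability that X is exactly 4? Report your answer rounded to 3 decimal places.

0.103

Conditional on each component, P(X = 4): 1: 0.0432718; 2: 0.125; 3: 0.142857.
By total probability, P(X = 4) = 0.34·0.0432718 + 0.31·0.125 + 0.35·0.142857 = 0.103462.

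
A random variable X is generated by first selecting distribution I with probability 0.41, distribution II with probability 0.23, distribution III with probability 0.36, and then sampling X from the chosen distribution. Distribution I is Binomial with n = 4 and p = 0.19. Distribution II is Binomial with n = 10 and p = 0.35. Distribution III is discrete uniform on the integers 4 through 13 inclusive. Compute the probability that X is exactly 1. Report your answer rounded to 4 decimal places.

Conditional on each component, P(X = 1): I: 0.403895; II: 0.0724917; III: 0.
By total probability, P(X = 1) = 0.41·0.403895 + 0.23·0.0724917 + 0.36·0 = 0.18227.

0.1823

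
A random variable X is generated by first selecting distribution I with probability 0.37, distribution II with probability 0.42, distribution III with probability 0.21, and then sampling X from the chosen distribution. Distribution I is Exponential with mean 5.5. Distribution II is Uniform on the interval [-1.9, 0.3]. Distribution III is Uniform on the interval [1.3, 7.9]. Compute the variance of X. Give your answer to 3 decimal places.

20.927

Per component, I: μ=5.5, E[X²]=60.5; II: μ=-0.8, E[X²]=1.04333; III: μ=4.6, E[X²]=24.79.
E[X] = 0.37·5.5 + 0.42·-0.8 + 0.21·4.6 = 2.665.
E[X²] = 0.37·60.5 + 0.42·1.04333 + 0.21·24.79 = 28.0291.
Var(X) = E[X²] − (E[X])² = 28.0291 − 7.10222 = 20.9269.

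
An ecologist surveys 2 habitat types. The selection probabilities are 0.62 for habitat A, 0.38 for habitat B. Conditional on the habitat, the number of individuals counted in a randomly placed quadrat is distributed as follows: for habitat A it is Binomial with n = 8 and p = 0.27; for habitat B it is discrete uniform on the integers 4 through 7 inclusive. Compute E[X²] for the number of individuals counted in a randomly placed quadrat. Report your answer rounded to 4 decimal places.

For each component E[X²] = Var + (mean)², giving A: 6.2424; B: 31.5.
Overall E[X²] = 0.62·6.2424 + 0.38·31.5 = 15.8403.

15.8403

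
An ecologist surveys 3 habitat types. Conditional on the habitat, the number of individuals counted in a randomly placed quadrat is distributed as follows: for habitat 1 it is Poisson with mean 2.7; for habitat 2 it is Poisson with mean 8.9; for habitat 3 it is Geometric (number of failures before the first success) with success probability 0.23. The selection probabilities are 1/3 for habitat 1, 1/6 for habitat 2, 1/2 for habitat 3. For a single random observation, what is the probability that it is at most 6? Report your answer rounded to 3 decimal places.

Conditional on each habitat, P(X ≤ 6): 1: 0.979431; 2: 0.216042; 3: 0.839515.
By total probability, P(X ≤ 6) = 0.333333·0.979431 + 0.166667·0.216042 + 0.5·0.839515 = 0.782241.

0.782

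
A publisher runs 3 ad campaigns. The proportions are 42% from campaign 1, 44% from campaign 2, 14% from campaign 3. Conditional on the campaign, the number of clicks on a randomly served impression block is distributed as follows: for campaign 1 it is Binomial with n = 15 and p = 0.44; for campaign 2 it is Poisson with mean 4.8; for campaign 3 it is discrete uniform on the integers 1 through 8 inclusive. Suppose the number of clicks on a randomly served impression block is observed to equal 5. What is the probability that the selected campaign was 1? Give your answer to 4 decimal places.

Likelihoods P(X=5 | ·): 1: 0.15021; 2: 0.174748; 3: 0.125.
Posterior ∝ prior × likelihood. Numerator for 1: 0.42·0.15021 = 0.0630882.
Normalizing constant: 0.42·0.15021 + 0.44·0.174748 + 0.14·0.125 = 0.157477.
P(1 | observation) = 0.0630882 / 0.157477 = 0.400618.

0.4006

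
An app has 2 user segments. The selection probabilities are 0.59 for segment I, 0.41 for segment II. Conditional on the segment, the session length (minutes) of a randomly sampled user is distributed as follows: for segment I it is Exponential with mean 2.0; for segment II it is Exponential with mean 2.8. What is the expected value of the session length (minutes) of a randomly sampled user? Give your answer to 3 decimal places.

2.328

Component means — I: 2; II: 2.8.
E[X] = 0.59·2 + 0.41·2.8 = 2.328.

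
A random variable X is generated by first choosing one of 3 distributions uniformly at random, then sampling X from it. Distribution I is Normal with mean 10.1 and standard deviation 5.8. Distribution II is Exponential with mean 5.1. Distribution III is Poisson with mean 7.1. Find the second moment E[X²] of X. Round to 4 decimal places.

81.7267

For each component E[X²] = Var + (mean)², giving I: 135.65; II: 52.02; III: 57.51.
Overall E[X²] = 0.333333·135.65 + 0.333333·52.02 + 0.333333·57.51 = 81.7267.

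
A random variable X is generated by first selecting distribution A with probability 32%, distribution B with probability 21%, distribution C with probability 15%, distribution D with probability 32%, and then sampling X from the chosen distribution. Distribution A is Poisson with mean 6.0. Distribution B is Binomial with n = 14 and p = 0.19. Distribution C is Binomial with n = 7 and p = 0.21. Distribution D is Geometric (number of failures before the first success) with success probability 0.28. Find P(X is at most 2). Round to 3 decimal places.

0.448

Conditional on each component, P(X ≤ 2): A: 0.0619688; B: 0.48624; C: 0.834344; D: 0.626752.
By total probability, P(X ≤ 2) = 0.32·0.0619688 + 0.21·0.48624 + 0.15·0.834344 + 0.32·0.626752 = 0.447653.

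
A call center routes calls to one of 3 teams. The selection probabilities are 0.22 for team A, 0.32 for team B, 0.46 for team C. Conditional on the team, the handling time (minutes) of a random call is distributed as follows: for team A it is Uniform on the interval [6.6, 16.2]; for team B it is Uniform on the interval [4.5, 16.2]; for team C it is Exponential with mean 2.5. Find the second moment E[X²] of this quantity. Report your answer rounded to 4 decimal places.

73.9604

For each component E[X²] = Var + (mean)², giving A: 137.64; B: 118.53; C: 12.5.
Overall E[X²] = 0.22·137.64 + 0.32·118.53 + 0.46·12.5 = 73.9604.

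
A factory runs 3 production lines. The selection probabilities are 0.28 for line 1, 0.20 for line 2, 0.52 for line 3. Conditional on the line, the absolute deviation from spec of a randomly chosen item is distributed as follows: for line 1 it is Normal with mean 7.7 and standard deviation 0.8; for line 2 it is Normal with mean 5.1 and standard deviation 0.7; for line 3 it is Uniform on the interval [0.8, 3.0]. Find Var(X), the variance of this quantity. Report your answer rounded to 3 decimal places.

6.828

Per component, 1: μ=7.7, E[X²]=59.93; 2: μ=5.1, E[X²]=26.5; 3: μ=1.9, E[X²]=4.01333.
E[X] = 0.28·7.7 + 0.2·5.1 + 0.52·1.9 = 4.164.
E[X²] = 0.28·59.93 + 0.2·26.5 + 0.52·4.01333 = 24.1673.
Var(X) = E[X²] − (E[X])² = 24.1673 − 17.3389 = 6.82844.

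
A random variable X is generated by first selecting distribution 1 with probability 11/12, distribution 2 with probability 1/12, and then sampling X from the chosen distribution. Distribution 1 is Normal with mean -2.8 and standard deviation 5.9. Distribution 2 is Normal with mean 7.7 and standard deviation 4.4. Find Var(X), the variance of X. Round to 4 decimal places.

41.9444

Per component, 1: μ=-2.8, E[X²]=42.65; 2: μ=7.7, E[X²]=78.65.
E[X] = 0.916667·-2.8 + 0.0833333·7.7 = -1.925.
E[X²] = 0.916667·42.65 + 0.0833333·78.65 = 45.65.
Var(X) = E[X²] − (E[X])² = 45.65 − 3.70562 = 41.9444.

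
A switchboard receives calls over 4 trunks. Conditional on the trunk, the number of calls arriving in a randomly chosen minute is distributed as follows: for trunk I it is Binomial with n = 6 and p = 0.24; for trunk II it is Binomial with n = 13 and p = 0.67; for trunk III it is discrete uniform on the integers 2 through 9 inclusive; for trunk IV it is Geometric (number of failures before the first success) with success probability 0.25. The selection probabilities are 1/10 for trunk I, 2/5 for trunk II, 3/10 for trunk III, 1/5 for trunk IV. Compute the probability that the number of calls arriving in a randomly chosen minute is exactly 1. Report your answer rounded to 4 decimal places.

0.0740

Conditional on each trunk, P(X = 1): I: 0.365116; II: 1.45273e-05; III: 0; IV: 0.1875.
By total probability, P(X = 1) = 0.1·0.365116 + 0.4·1.45273e-05 + 0.3·0 + 0.2·0.1875 = 0.0740174.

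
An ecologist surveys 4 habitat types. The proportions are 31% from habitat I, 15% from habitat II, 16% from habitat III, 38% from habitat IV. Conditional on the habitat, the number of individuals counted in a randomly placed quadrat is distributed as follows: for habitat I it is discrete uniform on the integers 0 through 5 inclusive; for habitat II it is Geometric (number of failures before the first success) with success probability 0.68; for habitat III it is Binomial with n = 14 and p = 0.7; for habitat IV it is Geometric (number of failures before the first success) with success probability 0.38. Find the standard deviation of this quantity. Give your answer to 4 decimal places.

3.5009

Per component, I: μ=2.5, E[X²]=9.16667; II: μ=0.470588, E[X²]=0.913495; III: μ=9.8, E[X²]=98.98; IV: μ=1.63158, E[X²]=6.95568.
E[X] = 0.31·2.5 + 0.15·0.470588 + 0.16·9.8 + 0.38·1.63158 = 3.03359.
E[X²] = 0.31·9.16667 + 0.15·0.913495 + 0.16·98.98 + 0.38·6.95568 = 21.4586.
Var(X) = E[X²] − (E[X])² = 21.4586 − 9.20266 = 12.256.
SD(X) = √12.256 = 3.50086.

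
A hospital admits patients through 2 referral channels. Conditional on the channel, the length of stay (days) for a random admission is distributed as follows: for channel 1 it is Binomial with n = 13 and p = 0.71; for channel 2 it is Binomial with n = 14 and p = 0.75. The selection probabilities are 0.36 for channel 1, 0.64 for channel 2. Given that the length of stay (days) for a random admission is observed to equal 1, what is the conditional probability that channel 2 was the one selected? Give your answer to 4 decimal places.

Likelihoods P(X=1 | ·): 1: 3.26571e-06; 2: 1.56462e-07.
Posterior ∝ prior × likelihood. Numerator for 2: 0.64·1.56462e-07 = 1.00136e-07.
Normalizing constant: 0.36·3.26571e-06 + 0.64·1.56462e-07 = 1.27579e-06.
P(2 | observation) = 1.00136e-07 / 1.27579e-06 = 0.0784892.

0.0785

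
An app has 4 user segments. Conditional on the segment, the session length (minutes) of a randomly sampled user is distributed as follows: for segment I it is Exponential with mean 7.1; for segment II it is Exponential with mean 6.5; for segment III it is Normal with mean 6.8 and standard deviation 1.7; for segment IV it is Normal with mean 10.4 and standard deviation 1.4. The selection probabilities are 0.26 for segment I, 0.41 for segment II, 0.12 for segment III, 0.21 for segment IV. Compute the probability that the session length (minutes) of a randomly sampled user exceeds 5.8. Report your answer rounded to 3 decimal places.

0.579

Conditional on each segment, P(X > 5.8): I: 0.441798; II: 0.409709; III: 0.721813; IV: 0.999491.
By total probability, P(X > 5.8) = 0.26·0.441798 + 0.41·0.409709 + 0.12·0.721813 + 0.21·0.999491 = 0.579359.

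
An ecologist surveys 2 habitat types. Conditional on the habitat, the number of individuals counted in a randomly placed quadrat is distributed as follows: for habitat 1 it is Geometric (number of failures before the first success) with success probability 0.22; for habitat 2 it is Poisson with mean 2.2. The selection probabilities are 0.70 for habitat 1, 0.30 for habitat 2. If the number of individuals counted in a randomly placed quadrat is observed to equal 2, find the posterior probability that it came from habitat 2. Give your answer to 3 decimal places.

0.462

Likelihoods P(X=2 | ·): 1: 0.133848; 2: 0.268144.
Posterior ∝ prior × likelihood. Numerator for 2: 0.3·0.268144 = 0.0804431.
Normalizing constant: 0.7·0.133848 + 0.3·0.268144 = 0.174137.
P(2 | observation) = 0.0804431 / 0.174137 = 0.461954.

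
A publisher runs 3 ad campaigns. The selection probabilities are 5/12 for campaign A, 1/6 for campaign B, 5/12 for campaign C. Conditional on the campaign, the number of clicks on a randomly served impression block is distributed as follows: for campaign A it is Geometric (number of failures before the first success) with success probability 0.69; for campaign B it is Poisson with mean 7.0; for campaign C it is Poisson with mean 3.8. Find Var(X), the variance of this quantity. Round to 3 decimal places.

8.662

Per component, A: μ=0.449275, E[X²]=0.852972; B: μ=7, E[X²]=56; C: μ=3.8, E[X²]=18.24.
E[X] = 0.416667·0.449275 + 0.166667·7 + 0.416667·3.8 = 2.9372.
E[X²] = 0.416667·0.852972 + 0.166667·56 + 0.416667·18.24 = 17.2887.
Var(X) = E[X²] − (E[X])² = 17.2887 − 8.62713 = 8.66161.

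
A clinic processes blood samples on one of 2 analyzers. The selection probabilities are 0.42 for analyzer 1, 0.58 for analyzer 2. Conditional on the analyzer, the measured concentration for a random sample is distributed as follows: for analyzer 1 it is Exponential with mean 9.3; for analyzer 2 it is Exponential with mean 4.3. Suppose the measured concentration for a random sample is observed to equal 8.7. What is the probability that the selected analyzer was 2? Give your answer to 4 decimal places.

Likelihoods f(8.7 | ·): 1: 0.0421931; 2: 0.0307498.
Posterior ∝ prior × likelihood. Numerator for 2: 0.58·0.0307498 = 0.0178349.
Normalizing constant: 0.42·0.0421931 + 0.58·0.0307498 = 0.035556.
P(2 | observation) = 0.0178349 / 0.035556 = 0.5016.

0.5016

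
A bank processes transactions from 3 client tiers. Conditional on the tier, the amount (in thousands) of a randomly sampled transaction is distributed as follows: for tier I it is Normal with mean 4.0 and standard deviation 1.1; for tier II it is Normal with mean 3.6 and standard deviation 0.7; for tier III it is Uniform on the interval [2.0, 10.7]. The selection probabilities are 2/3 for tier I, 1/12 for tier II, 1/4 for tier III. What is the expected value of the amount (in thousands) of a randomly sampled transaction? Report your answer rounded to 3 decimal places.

4.554

Component means — I: 4; II: 3.6; III: 6.35.
E[X] = 0.666667·4 + 0.0833333·3.6 + 0.25·6.35 = 4.55417.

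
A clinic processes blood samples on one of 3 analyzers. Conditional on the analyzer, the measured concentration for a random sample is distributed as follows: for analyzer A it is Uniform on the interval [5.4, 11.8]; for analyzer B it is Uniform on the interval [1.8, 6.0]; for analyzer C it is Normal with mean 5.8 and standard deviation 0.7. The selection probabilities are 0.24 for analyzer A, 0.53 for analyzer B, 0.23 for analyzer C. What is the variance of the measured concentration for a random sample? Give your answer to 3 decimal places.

Per component, A: μ=8.6, E[X²]=77.3733; B: μ=3.9, E[X²]=16.68; C: μ=5.8, E[X²]=34.13.
E[X] = 0.24·8.6 + 0.53·3.9 + 0.23·5.8 = 5.465.
E[X²] = 0.24·77.3733 + 0.53·16.68 + 0.23·34.13 = 35.2599.
Var(X) = E[X²] − (E[X])² = 35.2599 − 29.8662 = 5.39368.

5.394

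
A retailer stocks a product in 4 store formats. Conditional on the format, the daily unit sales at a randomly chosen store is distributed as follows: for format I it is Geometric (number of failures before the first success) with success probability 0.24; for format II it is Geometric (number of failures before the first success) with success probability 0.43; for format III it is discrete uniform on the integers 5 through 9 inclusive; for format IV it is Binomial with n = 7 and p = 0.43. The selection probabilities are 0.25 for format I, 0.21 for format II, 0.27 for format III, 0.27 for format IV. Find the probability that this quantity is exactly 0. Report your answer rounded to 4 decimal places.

0.1556

Conditional on each format, P(X = 0): I: 0.24; II: 0.43; III: 0; IV: 0.019549.
By total probability, P(X = 0) = 0.25·0.24 + 0.21·0.43 + 0.27·0 + 0.27·0.019549 = 0.155578.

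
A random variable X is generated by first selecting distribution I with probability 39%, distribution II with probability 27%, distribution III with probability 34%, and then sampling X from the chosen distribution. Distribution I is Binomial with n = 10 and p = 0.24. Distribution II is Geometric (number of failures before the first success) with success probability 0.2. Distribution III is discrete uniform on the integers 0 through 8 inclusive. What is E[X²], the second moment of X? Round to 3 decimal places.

For each component E[X²] = Var + (mean)², giving I: 7.584; II: 36; III: 22.6667.
Overall E[X²] = 0.39·7.584 + 0.27·36 + 0.34·22.6667 = 20.3844.

20.384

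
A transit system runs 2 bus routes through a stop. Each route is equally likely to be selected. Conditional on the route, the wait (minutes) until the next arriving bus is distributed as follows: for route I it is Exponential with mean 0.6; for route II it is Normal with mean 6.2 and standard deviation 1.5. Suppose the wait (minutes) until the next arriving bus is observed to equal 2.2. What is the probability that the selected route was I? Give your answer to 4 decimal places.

0.8487

Likelihoods f(2.2 | ·): I: 0.0426026; II: 0.00759732.
Posterior ∝ prior × likelihood. Numerator for I: 0.5·0.0426026 = 0.0213013.
Normalizing constant: 0.5·0.0426026 + 0.5·0.00759732 = 0.0250999.
P(I | observation) = 0.0213013 / 0.0250999 = 0.848659.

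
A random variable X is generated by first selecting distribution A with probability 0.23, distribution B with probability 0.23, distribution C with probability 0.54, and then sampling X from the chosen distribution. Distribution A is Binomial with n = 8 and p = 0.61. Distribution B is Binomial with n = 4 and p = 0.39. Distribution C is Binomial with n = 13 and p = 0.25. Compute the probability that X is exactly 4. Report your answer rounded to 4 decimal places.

Conditional on each component, P(X = 4): A: 0.224221; B: 0.0231344; C: 0.209709.
By total probability, P(X = 4) = 0.23·0.224221 + 0.23·0.0231344 + 0.54·0.209709 = 0.170135.

0.1701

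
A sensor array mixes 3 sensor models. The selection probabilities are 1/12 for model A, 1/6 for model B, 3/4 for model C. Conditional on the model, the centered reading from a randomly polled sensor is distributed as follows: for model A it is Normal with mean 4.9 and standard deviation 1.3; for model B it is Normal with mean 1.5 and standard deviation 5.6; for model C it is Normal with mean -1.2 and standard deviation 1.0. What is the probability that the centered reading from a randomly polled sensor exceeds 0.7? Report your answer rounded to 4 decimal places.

0.1976

Conditional on each model, P(X > 0.7): A: 0.999383; B: 0.556798; C: 0.0287166.
By total probability, P(X > 0.7) = 0.0833333·0.999383 + 0.166667·0.556798 + 0.75·0.0287166 = 0.197619.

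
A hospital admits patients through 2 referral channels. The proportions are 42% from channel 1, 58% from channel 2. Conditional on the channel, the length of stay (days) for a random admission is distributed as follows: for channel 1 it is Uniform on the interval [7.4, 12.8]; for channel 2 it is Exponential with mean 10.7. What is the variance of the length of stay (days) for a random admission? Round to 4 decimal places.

67.5125

Per component, 1: μ=10.1, E[X²]=104.44; 2: μ=10.7, E[X²]=228.98.
E[X] = 0.42·10.1 + 0.58·10.7 = 10.448.
E[X²] = 0.42·104.44 + 0.58·228.98 = 176.673.
Var(X) = E[X²] − (E[X])² = 176.673 − 109.161 = 67.5125.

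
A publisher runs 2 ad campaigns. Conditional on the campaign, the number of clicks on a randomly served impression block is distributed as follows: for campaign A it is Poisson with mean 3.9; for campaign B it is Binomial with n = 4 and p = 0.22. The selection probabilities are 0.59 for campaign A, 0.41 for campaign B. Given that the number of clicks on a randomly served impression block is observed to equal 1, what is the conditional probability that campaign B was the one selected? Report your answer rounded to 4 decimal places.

Likelihoods P(X=1 | ·): A: 0.0789435; B: 0.417606.
Posterior ∝ prior × likelihood. Numerator for B: 0.41·0.417606 = 0.171218.
Normalizing constant: 0.59·0.0789435 + 0.41·0.417606 = 0.217795.
P(B | observation) = 0.171218 / 0.217795 = 0.786145.

0.7861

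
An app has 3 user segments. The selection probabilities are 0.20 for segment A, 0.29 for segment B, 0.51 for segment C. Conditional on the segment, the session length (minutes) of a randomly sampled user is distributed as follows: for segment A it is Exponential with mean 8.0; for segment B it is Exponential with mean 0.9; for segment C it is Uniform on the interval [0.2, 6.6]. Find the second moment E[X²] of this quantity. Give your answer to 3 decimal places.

33.706

For each component E[X²] = Var + (mean)², giving A: 128; B: 1.62; C: 14.9733.
Overall E[X²] = 0.2·128 + 0.29·1.62 + 0.51·14.9733 = 33.7062.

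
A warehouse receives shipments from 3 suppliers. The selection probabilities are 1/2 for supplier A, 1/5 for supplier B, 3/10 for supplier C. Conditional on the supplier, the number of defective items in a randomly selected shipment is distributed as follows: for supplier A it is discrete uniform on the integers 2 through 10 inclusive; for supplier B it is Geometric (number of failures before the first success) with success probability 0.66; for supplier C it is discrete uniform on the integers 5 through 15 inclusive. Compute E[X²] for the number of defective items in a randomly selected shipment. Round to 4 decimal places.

For each component E[X²] = Var + (mean)², giving A: 42.6667; B: 1.04591; C: 110.
Overall E[X²] = 0.5·42.6667 + 0.2·1.04591 + 0.3·110 = 54.5425.

54.5425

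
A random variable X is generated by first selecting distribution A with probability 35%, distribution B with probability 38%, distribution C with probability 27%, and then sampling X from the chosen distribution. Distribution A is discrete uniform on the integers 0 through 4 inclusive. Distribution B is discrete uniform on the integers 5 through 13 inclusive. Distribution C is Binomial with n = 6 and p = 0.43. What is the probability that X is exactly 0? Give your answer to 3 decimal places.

0.079

Conditional on each component, P(X = 0): A: 0.2; B: 0; C: 0.0342964.
By total probability, P(X = 0) = 0.35·0.2 + 0.38·0 + 0.27·0.0342964 = 0.07926.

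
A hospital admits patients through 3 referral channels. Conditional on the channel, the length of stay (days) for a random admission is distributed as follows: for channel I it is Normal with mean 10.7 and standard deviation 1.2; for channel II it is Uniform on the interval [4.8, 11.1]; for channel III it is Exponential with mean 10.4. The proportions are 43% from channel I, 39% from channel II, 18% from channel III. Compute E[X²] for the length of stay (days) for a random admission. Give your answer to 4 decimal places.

114.7264

For each component E[X²] = Var + (mean)², giving I: 115.93; II: 66.51; III: 216.32.
Overall E[X²] = 0.43·115.93 + 0.39·66.51 + 0.18·216.32 = 114.726.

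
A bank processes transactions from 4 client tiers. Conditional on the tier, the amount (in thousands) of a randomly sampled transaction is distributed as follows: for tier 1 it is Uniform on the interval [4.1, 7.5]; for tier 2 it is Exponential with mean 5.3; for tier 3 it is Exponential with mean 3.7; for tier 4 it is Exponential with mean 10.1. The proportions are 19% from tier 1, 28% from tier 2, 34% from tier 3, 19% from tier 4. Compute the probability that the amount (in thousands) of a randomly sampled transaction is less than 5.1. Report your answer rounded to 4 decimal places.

0.5586

Conditional on each tier, P(X < 5.1): 1: 0.294118; 2: 0.617973; 3: 0.748013; 4: 0.396465.
By total probability, P(X < 5.1) = 0.19·0.294118 + 0.28·0.617973 + 0.34·0.748013 + 0.19·0.396465 = 0.558568.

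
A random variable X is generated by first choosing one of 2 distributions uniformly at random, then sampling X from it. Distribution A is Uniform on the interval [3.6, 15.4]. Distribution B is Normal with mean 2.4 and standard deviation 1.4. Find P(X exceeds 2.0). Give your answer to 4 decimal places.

0.8062

Conditional on each component, P(X > 2.0): A: 1; B: 0.612452.
By total probability, P(X > 2.0) = 0.5·1 + 0.5·0.612452 = 0.806226.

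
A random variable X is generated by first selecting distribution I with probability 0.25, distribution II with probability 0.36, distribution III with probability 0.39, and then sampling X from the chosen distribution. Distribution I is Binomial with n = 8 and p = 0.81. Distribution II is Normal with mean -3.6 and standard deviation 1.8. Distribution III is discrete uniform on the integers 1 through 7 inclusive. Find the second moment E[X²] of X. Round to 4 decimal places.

24.4374

For each component E[X²] = Var + (mean)², giving I: 43.2216; II: 16.2; III: 20.
Overall E[X²] = 0.25·43.2216 + 0.36·16.2 + 0.39·20 = 24.4374.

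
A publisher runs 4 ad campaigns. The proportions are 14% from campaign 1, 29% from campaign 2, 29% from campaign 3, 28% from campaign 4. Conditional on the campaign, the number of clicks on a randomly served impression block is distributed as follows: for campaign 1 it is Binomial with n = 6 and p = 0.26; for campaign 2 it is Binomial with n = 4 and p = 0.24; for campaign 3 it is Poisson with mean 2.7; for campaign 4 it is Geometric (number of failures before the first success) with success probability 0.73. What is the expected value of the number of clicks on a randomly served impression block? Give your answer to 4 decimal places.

Component means — 1: 1.56; 2: 0.96; 3: 2.7; 4: 0.369863.
E[X] = 0.14·1.56 + 0.29·0.96 + 0.29·2.7 + 0.28·0.369863 = 1.38336.

1.3834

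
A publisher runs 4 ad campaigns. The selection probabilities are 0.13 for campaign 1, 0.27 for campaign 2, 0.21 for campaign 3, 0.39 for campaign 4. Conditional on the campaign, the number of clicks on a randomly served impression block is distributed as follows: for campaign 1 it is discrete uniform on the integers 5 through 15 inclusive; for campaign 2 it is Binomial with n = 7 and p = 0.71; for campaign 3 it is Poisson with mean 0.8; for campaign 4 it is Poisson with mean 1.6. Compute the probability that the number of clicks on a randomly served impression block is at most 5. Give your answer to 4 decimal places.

Conditional on each campaign, P(X ≤ 5): 1: 0.0909091; 2: 0.649005; 3: 0.999816; 4: 0.99396.
By total probability, P(X ≤ 5) = 0.13·0.0909091 + 0.27·0.649005 + 0.21·0.999816 + 0.39·0.99396 = 0.784655.

0.7847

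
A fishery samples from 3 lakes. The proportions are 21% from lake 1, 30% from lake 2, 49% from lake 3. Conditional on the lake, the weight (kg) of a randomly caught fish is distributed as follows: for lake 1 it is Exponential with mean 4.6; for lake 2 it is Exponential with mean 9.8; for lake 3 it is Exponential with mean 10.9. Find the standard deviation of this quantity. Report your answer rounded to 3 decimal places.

Per component, 1: μ=4.6, E[X²]=42.32; 2: μ=9.8, E[X²]=192.08; 3: μ=10.9, E[X²]=237.62.
E[X] = 0.21·4.6 + 0.3·9.8 + 0.49·10.9 = 9.247.
E[X²] = 0.21·42.32 + 0.3·192.08 + 0.49·237.62 = 182.945.
Var(X) = E[X²] − (E[X])² = 182.945 − 85.507 = 97.438.
SD(X) = √97.438 = 9.87107.

9.871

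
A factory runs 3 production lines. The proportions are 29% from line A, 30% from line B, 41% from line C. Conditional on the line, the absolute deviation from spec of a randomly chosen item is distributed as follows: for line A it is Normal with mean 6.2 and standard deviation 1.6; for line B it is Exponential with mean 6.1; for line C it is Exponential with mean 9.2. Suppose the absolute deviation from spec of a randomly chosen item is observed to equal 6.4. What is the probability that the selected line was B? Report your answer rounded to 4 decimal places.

0.1549

Likelihoods f(6.4 | ·): A: 0.247399; B: 0.0574139; C: 0.0542119.
Posterior ∝ prior × likelihood. Numerator for B: 0.3·0.0574139 = 0.0172242.
Normalizing constant: 0.29·0.247399 + 0.3·0.0574139 + 0.41·0.0542119 = 0.111197.
P(B | observation) = 0.0172242 / 0.111197 = 0.154898.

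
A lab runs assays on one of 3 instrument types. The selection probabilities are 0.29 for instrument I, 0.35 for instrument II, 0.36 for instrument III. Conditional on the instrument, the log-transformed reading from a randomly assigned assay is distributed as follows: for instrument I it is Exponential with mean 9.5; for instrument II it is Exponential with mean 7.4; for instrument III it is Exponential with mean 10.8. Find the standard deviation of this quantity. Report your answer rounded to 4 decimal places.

Per component, I: μ=9.5, E[X²]=180.5; II: μ=7.4, E[X²]=109.52; III: μ=10.8, E[X²]=233.28.
E[X] = 0.29·9.5 + 0.35·7.4 + 0.36·10.8 = 9.233.
E[X²] = 0.29·180.5 + 0.35·109.52 + 0.36·233.28 = 174.658.
Var(X) = E[X²] − (E[X])² = 174.658 − 85.2483 = 89.4095.
SD(X) = √89.4095 = 9.45566.

9.4557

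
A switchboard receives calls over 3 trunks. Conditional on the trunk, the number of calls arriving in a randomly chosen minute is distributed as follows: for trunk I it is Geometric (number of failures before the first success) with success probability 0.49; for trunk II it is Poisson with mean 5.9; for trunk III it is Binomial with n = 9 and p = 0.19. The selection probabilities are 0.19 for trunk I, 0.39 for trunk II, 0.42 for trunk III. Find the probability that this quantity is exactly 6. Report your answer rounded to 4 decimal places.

0.0651

Conditional on each trunk, P(X = 6): I: 0.00862218; II: 0.160488; III: 0.00210018.
By total probability, P(X = 6) = 0.19·0.00862218 + 0.39·0.160488 + 0.42·0.00210018 = 0.0651105.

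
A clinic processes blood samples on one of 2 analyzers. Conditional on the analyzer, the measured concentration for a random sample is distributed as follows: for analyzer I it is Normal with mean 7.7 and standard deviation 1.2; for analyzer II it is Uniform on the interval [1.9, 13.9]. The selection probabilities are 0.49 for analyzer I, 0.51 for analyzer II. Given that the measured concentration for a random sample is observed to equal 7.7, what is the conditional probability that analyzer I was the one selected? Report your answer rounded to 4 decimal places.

Likelihoods f(7.7 | ·): I: 0.332452; II: 0.0833333.
Posterior ∝ prior × likelihood. Numerator for I: 0.49·0.332452 = 0.162901.
Normalizing constant: 0.49·0.332452 + 0.51·0.0833333 = 0.205401.
P(I | observation) = 0.162901 / 0.205401 = 0.793088.

0.7931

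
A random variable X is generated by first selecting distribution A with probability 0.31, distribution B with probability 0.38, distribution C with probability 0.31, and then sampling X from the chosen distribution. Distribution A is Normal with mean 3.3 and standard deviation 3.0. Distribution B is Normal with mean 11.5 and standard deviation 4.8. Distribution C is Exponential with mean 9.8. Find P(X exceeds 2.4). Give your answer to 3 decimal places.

Conditional on each component, P(X > 2.4): A: 0.617911; B: 0.971009; C: 0.782784.
By total probability, P(X > 2.4) = 0.31·0.617911 + 0.38·0.971009 + 0.31·0.782784 = 0.803199.

0.803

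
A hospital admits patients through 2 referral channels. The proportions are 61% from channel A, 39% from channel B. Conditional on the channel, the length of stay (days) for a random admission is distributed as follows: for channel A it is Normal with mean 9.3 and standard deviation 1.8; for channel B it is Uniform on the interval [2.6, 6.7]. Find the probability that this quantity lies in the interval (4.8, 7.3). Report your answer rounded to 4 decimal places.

Conditional on each channel, P(4.8 < X < 7.3): A: 0.127051; B: 0.463415.
By total probability, P(4.8 < X < 7.3) = 0.61·0.127051 + 0.39·0.463415 = 0.258233.

0.2582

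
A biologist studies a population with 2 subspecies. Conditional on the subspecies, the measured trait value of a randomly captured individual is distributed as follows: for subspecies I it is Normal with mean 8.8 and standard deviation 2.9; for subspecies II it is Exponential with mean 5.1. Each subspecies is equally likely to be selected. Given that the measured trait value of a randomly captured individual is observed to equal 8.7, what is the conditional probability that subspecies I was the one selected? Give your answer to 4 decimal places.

Likelihoods f(8.7 | ·): I: 0.137485; II: 0.0356102.
Posterior ∝ prior × likelihood. Numerator for I: 0.5·0.137485 = 0.0687423.
Normalizing constant: 0.5·0.137485 + 0.5·0.0356102 = 0.0865474.
P(I | observation) = 0.0687423 / 0.0865474 = 0.794273.

0.7943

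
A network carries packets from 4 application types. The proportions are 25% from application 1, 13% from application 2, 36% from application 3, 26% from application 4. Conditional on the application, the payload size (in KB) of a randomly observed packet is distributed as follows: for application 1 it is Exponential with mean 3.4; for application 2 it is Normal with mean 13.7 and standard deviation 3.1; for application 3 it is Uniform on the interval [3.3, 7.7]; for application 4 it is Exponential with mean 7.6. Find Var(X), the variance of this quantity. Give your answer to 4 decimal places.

29.5464

Per component, 1: μ=3.4, E[X²]=23.12; 2: μ=13.7, E[X²]=197.3; 3: μ=5.5, E[X²]=31.8633; 4: μ=7.6, E[X²]=115.52.
E[X] = 0.25·3.4 + 0.13·13.7 + 0.36·5.5 + 0.26·7.6 = 6.587.
E[X²] = 0.25·23.12 + 0.13·197.3 + 0.36·31.8633 + 0.26·115.52 = 72.935.
Var(X) = E[X²] − (E[X])² = 72.935 − 43.3886 = 29.5464.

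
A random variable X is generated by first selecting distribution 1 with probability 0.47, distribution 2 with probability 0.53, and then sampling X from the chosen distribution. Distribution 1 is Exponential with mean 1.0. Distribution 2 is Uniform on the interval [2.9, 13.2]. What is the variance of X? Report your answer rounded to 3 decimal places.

Per component, 1: μ=1, E[X²]=2; 2: μ=8.05, E[X²]=73.6433.
E[X] = 0.47·1 + 0.53·8.05 = 4.7365.
E[X²] = 0.47·2 + 0.53·73.6433 = 39.971.
Var(X) = E[X²] − (E[X])² = 39.971 − 22.4344 = 17.5365.

17.537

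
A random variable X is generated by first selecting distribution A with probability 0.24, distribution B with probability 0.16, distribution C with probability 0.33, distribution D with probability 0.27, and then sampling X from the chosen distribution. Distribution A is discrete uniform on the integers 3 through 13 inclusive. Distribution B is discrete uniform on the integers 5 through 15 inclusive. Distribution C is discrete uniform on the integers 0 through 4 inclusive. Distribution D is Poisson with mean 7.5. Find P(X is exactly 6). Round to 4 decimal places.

Conditional on each component, P(X = 6): A: 0.0909091; B: 0.0909091; C: 0; D: 0.136718.
By total probability, P(X = 6) = 0.24·0.0909091 + 0.16·0.0909091 + 0.33·0 + 0.27·0.136718 = 0.0732776.

0.0733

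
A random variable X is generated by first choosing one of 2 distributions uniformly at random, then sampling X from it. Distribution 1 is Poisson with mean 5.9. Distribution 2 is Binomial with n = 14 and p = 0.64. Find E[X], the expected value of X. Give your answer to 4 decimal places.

Component means — 1: 5.9; 2: 8.96.
E[X] = 0.5·5.9 + 0.5·8.96 = 7.43.

7.4300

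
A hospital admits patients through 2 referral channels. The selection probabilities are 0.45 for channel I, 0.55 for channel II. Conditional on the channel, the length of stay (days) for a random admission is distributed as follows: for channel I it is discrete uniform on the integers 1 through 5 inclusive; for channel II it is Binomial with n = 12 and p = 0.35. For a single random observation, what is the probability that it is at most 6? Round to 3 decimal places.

0.953

Conditional on each channel, P(X ≤ 6): I: 1; II: 0.915368.
By total probability, P(X ≤ 6) = 0.45·1 + 0.55·0.915368 = 0.953452.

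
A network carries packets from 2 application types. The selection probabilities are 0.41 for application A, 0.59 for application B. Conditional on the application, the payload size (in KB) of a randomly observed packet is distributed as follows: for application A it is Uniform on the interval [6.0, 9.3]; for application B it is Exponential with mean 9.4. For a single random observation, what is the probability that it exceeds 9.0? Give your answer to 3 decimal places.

0.264

Conditional on each application, P(X > 9.0): A: 0.0909091; B: 0.383872.
By total probability, P(X > 9.0) = 0.41·0.0909091 + 0.59·0.383872 = 0.263757.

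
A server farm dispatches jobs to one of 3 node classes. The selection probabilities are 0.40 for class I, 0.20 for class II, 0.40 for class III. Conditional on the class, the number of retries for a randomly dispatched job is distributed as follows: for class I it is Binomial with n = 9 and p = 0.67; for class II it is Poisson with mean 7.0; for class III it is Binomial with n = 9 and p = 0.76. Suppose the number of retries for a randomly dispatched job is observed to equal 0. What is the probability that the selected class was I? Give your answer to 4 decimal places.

0.0919

Likelihoods P(X=0 | ·): I: 4.64115e-05; II: 0.000911882; III: 2.64181e-06.
Posterior ∝ prior × likelihood. Numerator for I: 0.4·4.64115e-05 = 1.85646e-05.
Normalizing constant: 0.4·4.64115e-05 + 0.2·0.000911882 + 0.4·2.64181e-06 = 0.000201998.
P(I | observation) = 1.85646e-05 / 0.000201998 = 0.091905.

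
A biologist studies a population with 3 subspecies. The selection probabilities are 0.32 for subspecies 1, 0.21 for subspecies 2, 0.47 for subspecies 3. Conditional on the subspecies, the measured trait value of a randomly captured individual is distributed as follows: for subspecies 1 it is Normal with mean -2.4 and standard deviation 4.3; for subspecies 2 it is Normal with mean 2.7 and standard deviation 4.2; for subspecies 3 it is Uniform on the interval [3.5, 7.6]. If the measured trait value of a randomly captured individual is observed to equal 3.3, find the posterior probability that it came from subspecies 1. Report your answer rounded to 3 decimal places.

0.384

Likelihoods f(3.3 | ·): 1: 0.038537; 2: 0.0940219; 3: 0.
Posterior ∝ prior × likelihood. Numerator for 1: 0.32·0.038537 = 0.0123318.
Normalizing constant: 0.32·0.038537 + 0.21·0.0940219 + 0.47·0 = 0.0320764.
P(1 | observation) = 0.0123318 / 0.0320764 = 0.384452.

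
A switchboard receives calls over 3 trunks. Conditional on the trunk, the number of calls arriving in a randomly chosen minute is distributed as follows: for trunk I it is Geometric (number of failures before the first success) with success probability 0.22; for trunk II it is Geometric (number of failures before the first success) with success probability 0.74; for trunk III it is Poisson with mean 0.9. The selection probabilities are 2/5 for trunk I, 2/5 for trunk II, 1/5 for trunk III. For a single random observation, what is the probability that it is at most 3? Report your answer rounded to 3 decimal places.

Conditional on each trunk, P(X ≤ 3): I: 0.629849; II: 0.99543; III: 0.986541.
By total probability, P(X ≤ 3) = 0.4·0.629849 + 0.4·0.99543 + 0.2·0.986541 = 0.84742.

0.847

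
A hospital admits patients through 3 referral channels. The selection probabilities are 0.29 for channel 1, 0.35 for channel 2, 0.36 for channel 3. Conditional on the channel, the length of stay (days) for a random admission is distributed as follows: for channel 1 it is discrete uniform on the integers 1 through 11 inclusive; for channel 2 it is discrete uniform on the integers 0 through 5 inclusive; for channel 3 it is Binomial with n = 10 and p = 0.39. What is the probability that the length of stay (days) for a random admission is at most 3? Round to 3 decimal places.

Conditional on each channel, P(X ≤ 3): 1: 0.272727; 2: 0.666667; 3: 0.407664.
By total probability, P(X ≤ 3) = 0.29·0.272727 + 0.35·0.666667 + 0.36·0.407664 = 0.459183.

0.459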